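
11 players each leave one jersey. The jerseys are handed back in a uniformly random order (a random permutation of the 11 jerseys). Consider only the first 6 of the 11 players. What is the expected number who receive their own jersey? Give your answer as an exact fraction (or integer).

Let Xᵢ = 1 if person i gets their own jersey. For each i, P(Xᵢ=1) = 1/11.
By linearity of expectation, E[X₁+…+X_6] = 6·(1/11) = 6/11.

6/11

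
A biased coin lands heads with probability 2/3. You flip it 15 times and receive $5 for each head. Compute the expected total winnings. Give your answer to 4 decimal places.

E[#heads] = 15·2/3 = 10 (linearity over flips).
E[winnings] = 5·10 = 50.
≈ 50.0000

$50.0000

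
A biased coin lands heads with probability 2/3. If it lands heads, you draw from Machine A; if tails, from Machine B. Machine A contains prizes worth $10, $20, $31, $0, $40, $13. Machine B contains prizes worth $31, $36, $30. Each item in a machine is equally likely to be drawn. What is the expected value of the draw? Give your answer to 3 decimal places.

$23.444

E[X | Machine A] = (10 + 20 + 31 + 0 + 40 + 13)/6 = 19
E[X | Machine B] = (31 + 36 + 30)/3 = 97/3
E[X] = (2/3)·19 + (1/3)·97/3 = 211/9 ≈ 23.444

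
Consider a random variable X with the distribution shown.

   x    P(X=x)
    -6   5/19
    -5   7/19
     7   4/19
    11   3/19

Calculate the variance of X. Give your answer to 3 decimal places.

48.061

E[X] = (5/19)·(-6) + (7/19)·(-5) + (4/19)·7 + (3/19)·11 = -4/19
E[X²] = (5/19)·36 + (7/19)·25 + (4/19)·49 + (3/19)·121 = 914/19
Var(X) = 914/19 − (-4/19)² = 17350/361 ≈ 48.061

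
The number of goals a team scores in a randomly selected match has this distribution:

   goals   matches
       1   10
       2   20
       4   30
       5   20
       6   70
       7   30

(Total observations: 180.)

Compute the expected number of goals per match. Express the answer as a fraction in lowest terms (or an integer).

Total = 180, so P(goals=1) = 10/180, etc.
E[X] = (1/18)·1 + (1/9)·2 + (1/6)·4 + (1/9)·5 + (7/18)·6 + (1/6)·7
     = 5

5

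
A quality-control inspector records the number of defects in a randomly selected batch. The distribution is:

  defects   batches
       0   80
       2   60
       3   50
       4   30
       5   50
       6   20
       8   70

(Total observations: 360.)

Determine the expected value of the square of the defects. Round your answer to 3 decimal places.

21.167

Total = 360, so P(defects=0) = 80/360, etc.
E[X²] = (2/9)·0 + (1/6)·4 + (5/36)·9 + (1/12)·16 + (5/36)·25 + (1/18)·36 + (7/36)·64
     = 127/6 ≈ 21.167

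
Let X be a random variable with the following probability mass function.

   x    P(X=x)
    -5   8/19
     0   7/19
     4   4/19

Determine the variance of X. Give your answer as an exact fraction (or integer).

4440/361

E[X] = (8/19)·(-5) + (7/19)·0 + (4/19)·4 = -24/19
E[X²] = (8/19)·25 + (7/19)·0 + (4/19)·16 = 264/19
Var(X) = 264/19 − (-24/19)² = 4440/361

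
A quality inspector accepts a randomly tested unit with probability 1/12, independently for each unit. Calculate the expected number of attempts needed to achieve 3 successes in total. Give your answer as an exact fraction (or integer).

36

By linearity (sum of 3 independent geometric waits), E[trials] = 3/p = 3/(1/12) = 36.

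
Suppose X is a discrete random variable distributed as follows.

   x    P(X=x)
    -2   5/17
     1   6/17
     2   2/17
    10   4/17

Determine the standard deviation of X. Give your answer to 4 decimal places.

4.4714

E[X] = 40/17, E[X²] = 434/17
Var(X) = E[X²] − (E[X])² = 434/17 − 1600/289 = 5778/289
SD(X) = √(5778/289) ≈ 4.4714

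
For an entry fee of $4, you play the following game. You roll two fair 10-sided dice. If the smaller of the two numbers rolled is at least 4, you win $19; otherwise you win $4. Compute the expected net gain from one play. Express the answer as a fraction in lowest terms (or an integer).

147/20 dollars

E[payout] = (51/100)·4 + (49/100)·19 = 227/20
Expected profit = 227/20 − 4 = 147/20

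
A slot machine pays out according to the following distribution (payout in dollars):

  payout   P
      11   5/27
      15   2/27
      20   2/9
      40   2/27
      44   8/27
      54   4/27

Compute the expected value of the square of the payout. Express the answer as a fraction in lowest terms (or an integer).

11269/9

E[X²] = (5/27)·121 + (2/27)·225 + (2/9)·400 + (2/27)·1600 + (8/27)·1936 + (4/27)·2916
     = 11269/9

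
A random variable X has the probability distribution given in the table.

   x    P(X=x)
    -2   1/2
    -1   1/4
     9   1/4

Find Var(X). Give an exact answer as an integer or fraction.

43/2

E[X] = (1/2)·(-2) + (1/4)·(-1) + (1/4)·9 = 1
E[X²] = (1/2)·4 + (1/4)·1 + (1/4)·81 = 45/2
Var(X) = 45/2 − (1)² = 43/2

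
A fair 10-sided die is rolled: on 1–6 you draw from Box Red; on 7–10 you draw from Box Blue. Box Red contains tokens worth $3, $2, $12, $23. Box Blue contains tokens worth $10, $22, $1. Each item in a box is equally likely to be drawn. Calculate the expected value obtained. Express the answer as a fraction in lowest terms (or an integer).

E[X | Box Red] = (3 + 2 + 12 + 23)/4 = 10
E[X | Box Blue] = (10 + 22 + 1)/3 = 11
E[X] = (3/5)·10 + (2/5)·11 = 52/5

52/5 dollars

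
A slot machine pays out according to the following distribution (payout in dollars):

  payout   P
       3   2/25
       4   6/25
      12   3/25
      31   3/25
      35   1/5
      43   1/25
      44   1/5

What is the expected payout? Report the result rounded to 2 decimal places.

$23.88

E[X] = (2/25)·3 + (6/25)·4 + (3/25)·12 + (3/25)·31 + (1/5)·35 + (1/25)·43 + (1/5)·44
     = 597/25 ≈ 23.88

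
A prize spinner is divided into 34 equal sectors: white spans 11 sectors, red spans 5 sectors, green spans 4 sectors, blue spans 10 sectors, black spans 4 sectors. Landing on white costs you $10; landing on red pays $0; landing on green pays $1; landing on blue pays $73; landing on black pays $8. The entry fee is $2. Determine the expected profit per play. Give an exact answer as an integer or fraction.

E[payout] = (11/34)·(-10) + (5/34)·0 + (4/34)·1 + (10/34)·73 + (4/34)·8 = 328/17
Expected profit = 328/17 − 2 = 294/17

294/17 dollars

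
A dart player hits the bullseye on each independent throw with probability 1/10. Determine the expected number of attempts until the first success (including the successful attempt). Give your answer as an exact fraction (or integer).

For a geometric distribution, E[trials] = 1/p = 1/(1/10) = 10.

10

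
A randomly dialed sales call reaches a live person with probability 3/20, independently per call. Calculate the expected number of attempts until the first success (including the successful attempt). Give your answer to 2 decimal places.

For a geometric distribution, E[trials] = 1/p = 1/(3/20) = 20/3.
≈ 6.67

6.67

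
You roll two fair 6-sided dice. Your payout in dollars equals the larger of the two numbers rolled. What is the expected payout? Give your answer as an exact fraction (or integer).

Distribution of the larger of the two numbers rolled: 1 w.p. 1/36, 2 w.p. 1/12, 3 w.p. 5/36, 4 w.p. 7/36, 5 w.p. 1/4, 6 w.p. 11/36
E[payout] = (1/36)·1 + (1/12)·2 + (5/36)·3 + (7/36)·4 + (1/4)·5 + (11/36)·6 = 161/36

161/36 dollars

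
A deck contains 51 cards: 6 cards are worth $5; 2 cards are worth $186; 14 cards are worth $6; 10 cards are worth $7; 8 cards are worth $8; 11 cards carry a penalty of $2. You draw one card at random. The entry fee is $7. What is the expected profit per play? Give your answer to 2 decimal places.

$4.73

E[payout] = (6/51)·5 + (2/51)·186 + (14/51)·6 + (10/51)·7 + (8/51)·8 + (11/51)·(-2) = 598/51
Expected profit = 598/51 − 7 = 241/51 ≈ $4.73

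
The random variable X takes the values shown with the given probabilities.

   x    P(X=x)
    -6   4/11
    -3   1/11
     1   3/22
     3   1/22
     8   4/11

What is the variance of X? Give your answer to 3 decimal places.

37.198

E[X] = (4/11)·(-6) + (1/11)·(-3) + (3/22)·1 + (1/22)·3 + (4/11)·8 = 8/11
E[X²] = (4/11)·36 + (1/11)·9 + (3/22)·1 + (1/22)·9 + (4/11)·64 = 415/11
Var(X) = 415/11 − (8/11)² = 4501/121 ≈ 37.198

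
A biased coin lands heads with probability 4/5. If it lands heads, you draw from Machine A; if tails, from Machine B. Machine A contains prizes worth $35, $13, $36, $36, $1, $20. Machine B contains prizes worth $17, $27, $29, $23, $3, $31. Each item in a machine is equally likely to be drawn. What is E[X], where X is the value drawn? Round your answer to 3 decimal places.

E[X | Machine A] = (35 + 13 + 36 + 36 + 1 + 20)/6 = 47/2
E[X | Machine B] = (17 + 27 + 29 + 23 + 3 + 31)/6 = 65/3
E[X] = (4/5)·47/2 + (1/5)·65/3 = 347/15 ≈ 23.133

$23.133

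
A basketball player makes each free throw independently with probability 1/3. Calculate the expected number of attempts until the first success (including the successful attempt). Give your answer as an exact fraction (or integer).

3

For a geometric distribution, E[trials] = 1/p = 1/(1/3) = 3.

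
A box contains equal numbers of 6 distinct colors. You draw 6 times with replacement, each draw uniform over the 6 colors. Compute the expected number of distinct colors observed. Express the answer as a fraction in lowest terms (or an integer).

Let Xⱼ=1 if type j appears at least once. P(Xⱼ=1) = 1 − ((6−1)/6)^6 = 31031/46656.
E[#distinct] = 6·31031/46656 = 31031/7776.

31031/7776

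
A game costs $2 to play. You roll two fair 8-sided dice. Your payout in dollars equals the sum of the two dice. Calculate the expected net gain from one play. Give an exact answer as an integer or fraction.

$7

Distribution of the sum of the two dice: 2 w.p. 1/64, 3 w.p. 1/32, 4 w.p. 3/64, 5 w.p. 1/16, 6 w.p. 5/64, 7 w.p. 3/32, …
E[payout] = (1/64)·2 + (1/32)·3 + (3/64)·4 + (1/16)·5 + (5/64)·6 + (3/32)·7 + (7/64)·8 + (1/8)·9 + (7/64)·10 + (3/32)·11 + (5/64)·12 + (1/16)·13 + (3/64)·14 + (1/32)·15 + (1/64)·16 = 9
Expected profit = 9 − 2 = 7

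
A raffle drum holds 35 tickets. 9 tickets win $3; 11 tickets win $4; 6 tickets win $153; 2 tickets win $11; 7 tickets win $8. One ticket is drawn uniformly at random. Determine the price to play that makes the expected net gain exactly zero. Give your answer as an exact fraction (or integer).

1067/35 dollars

E[payout] = (9/35)·3 + (11/35)·4 + (6/35)·153 + (2/35)·11 + (7/35)·8 = 1067/35
Fair fee = E[payout] = 1067/35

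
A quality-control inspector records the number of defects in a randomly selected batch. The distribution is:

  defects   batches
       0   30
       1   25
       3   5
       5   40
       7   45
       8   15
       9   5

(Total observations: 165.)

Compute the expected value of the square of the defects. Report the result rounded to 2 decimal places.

28.12

Total = 165, so P(defects=0) = 30/165, etc.
E[X²] = (2/11)·0 + (5/33)·1 + (1/33)·9 + (8/33)·25 + (3/11)·49 + (1/11)·64 + (1/33)·81
     = 928/33 ≈ 28.12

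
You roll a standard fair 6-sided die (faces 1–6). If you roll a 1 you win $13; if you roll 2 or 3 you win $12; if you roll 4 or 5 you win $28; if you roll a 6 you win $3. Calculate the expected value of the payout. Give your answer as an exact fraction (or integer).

E[payout] = (1/6)·3 + (1/3)·12 + (1/6)·13 + (1/3)·28 = 16

$16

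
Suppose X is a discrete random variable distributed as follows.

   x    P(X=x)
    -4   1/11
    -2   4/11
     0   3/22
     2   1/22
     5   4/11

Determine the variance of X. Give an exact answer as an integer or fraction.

E[X] = (1/11)·(-4) + (4/11)·(-2) + (3/22)·0 + (1/22)·2 + (4/11)·5 = 9/11
E[X²] = (1/11)·16 + (4/11)·4 + (3/22)·0 + (1/22)·4 + (4/11)·25 = 134/11
Var(X) = 134/11 − (9/11)² = 1393/121

1393/121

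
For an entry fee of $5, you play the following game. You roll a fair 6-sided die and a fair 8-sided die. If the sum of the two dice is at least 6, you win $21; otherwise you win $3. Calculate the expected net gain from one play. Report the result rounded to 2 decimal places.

$12.25

E[payout] = (5/24)·3 + (19/24)·21 = 69/4
Expected profit = 69/4 − 5 = 49/4 ≈ $12.25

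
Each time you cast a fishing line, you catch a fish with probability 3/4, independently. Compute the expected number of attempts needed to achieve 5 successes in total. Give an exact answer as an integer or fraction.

20/3

By linearity (sum of 5 independent geometric waits), E[trials] = 5/p = 5/(3/4) = 20/3.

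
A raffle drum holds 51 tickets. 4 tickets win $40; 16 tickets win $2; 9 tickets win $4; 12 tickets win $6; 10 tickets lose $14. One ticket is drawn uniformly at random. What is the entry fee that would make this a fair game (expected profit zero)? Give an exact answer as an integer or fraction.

E[payout] = (4/51)·40 + (16/51)·2 + (9/51)·4 + (12/51)·6 + (10/51)·(-14) = 160/51
Fair fee = E[payout] = 160/51

160/51 dollars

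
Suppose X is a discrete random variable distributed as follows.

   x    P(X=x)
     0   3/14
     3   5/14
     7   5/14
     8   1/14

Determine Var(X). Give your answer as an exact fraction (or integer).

398/49

E[X] = (3/14)·0 + (5/14)·3 + (5/14)·7 + (1/14)·8 = 29/7
E[X²] = (3/14)·0 + (5/14)·9 + (5/14)·49 + (1/14)·64 = 177/7
Var(X) = 177/7 − (29/7)² = 398/49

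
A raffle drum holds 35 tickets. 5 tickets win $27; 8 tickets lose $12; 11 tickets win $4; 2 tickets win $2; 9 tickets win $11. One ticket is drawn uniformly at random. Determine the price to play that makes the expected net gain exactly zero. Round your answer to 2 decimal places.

$5.31

E[payout] = (5/35)·27 + (8/35)·(-12) + (11/35)·4 + (2/35)·2 + (9/35)·11 = 186/35
Fair fee = E[payout] = 186/35 ≈ $5.31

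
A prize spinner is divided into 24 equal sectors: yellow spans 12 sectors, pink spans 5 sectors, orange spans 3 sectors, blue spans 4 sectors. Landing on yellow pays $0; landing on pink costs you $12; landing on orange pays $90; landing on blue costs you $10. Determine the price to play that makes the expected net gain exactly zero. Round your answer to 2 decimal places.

E[payout] = (12/24)·0 + (5/24)·(-12) + (3/24)·90 + (4/24)·(-10) = 85/12
Fair fee = E[payout] = 85/12 ≈ $7.08

$7.08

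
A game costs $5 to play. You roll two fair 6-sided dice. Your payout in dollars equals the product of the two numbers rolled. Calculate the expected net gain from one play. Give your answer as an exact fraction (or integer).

29/4 dollars

Distribution of the product of the two numbers rolled: 1 w.p. 1/36, 2 w.p. 1/18, 3 w.p. 1/18, 4 w.p. 1/12, 5 w.p. 1/18, 6 w.p. 1/9, …
E[payout] = (1/36)·1 + (1/18)·2 + (1/18)·3 + (1/12)·4 + (1/18)·5 + (1/9)·6 + (1/18)·8 + (1/36)·9 + (1/18)·10 + (1/9)·12 + (1/18)·15 + (1/36)·16 + (1/18)·18 + (1/18)·20 + (1/18)·24 + (1/36)·25 + (1/18)·30 + (1/36)·36 = 49/4
Expected profit = 49/4 − 5 = 29/4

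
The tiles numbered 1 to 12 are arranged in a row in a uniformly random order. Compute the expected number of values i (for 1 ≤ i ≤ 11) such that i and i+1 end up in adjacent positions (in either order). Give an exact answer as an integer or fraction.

11/6

For each i ∈ {1,…,11}, let Xᵢ = 1 if i and i+1 are adjacent. P(Xᵢ=1) = 2·(12−1)!/12! = 2/12.
By linearity, E[ΣXᵢ] = (11)·(2/12) = 11/6.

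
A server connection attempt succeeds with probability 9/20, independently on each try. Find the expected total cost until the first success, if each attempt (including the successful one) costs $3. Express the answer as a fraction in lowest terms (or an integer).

20/3 dollars

E[#attempts] = 1/p = 20/9; E[cost] = 3·20/9 = 20/3.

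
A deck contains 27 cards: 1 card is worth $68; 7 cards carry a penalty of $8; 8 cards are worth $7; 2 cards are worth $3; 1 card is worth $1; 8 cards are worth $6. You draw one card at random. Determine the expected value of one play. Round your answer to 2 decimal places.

E[payout] = (1/27)·68 + (7/27)·(-8) + (8/27)·7 + (2/27)·3 + (1/27)·1 + (8/27)·6 = 41/9
≈ $4.56

$4.56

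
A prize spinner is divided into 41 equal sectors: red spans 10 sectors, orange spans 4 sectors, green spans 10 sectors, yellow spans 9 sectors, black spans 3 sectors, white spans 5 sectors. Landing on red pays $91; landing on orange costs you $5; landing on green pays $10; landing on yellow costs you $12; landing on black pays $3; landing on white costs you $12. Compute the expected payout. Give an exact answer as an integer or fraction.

E[payout] = (10/41)·91 + (4/41)·(-5) + (10/41)·10 + (9/41)·(-12) + (3/41)·3 + (5/41)·(-12) = 831/41

831/41 dollars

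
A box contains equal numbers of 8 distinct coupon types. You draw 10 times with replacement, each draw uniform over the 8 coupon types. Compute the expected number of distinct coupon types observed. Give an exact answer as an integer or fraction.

Let Xⱼ=1 if type j appears at least once. P(Xⱼ=1) = 1 − ((8−1)/8)^10 = 791266575/1073741824.
E[#distinct] = 8·791266575/1073741824 = 791266575/134217728.

791266575/134217728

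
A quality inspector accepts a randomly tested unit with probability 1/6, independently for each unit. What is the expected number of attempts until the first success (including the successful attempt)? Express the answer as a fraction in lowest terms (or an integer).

6

For a geometric distribution, E[trials] = 1/p = 1/(1/6) = 6.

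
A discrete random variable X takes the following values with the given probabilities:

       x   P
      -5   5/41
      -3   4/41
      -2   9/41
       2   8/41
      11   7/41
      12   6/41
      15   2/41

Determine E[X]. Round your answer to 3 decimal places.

3.415

E[X] = (5/41)·(-5) + (4/41)·(-3) + (9/41)·(-2) + (8/41)·2 + (7/41)·11 + (6/41)·12 + (2/41)·15
     = 140/41 ≈ 3.415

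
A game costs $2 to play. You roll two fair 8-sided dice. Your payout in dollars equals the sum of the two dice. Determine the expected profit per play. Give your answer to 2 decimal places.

$7.00

Distribution of the sum of the two dice: 2 w.p. 1/64, 3 w.p. 1/32, 4 w.p. 3/64, 5 w.p. 1/16, 6 w.p. 5/64, 7 w.p. 3/32, …
E[payout] = (1/64)·2 + (1/32)·3 + (3/64)·4 + (1/16)·5 + (5/64)·6 + (3/32)·7 + (7/64)·8 + (1/8)·9 + (7/64)·10 + (3/32)·11 + (5/64)·12 + (1/16)·13 + (3/64)·14 + (1/32)·15 + (1/64)·16 = 9
Expected profit = 9 − 2 = 7 ≈ $7.00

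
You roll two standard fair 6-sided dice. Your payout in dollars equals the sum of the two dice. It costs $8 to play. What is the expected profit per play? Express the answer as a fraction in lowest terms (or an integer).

Distribution of the sum of the two dice: 2 w.p. 1/36, 3 w.p. 1/18, 4 w.p. 1/12, 5 w.p. 1/9, 6 w.p. 5/36, 7 w.p. 1/6, …
E[payout] = (1/36)·2 + (1/18)·3 + (1/12)·4 + (1/9)·5 + (5/36)·6 + (1/6)·7 + (5/36)·8 + (1/9)·9 + (1/12)·10 + (1/18)·11 + (1/36)·12 = 7
Expected profit = 7 − 8 = -1

-$1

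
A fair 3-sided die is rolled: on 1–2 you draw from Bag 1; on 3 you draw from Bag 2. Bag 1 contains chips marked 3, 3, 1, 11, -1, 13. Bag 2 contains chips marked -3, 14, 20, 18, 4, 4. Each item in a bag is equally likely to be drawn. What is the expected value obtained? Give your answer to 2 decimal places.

6.50

E[X | Bag 1] = (3 + 3 + 1 + 11 − 1 + 13)/6 = 5
E[X | Bag 2] = (-3 + 14 + 20 + 18 + 4 + 4)/6 = 19/2
E[X] = (2/3)·5 + (1/3)·19/2 = 13/2 ≈ 6.50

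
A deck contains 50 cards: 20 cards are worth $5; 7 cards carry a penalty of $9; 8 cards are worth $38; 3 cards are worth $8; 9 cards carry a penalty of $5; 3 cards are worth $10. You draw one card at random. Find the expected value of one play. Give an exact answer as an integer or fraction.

E[payout] = (20/50)·5 + (7/50)·(-9) + (8/50)·38 + (3/50)·8 + (9/50)·(-5) + (3/50)·10 = 7

$7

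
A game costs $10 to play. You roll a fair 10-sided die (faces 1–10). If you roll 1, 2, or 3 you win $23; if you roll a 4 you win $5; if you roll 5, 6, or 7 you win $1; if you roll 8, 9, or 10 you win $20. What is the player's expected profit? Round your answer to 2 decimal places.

E[payout] = (3/10)·1 + (1/10)·5 + (3/10)·20 + (3/10)·23 = 137/10
Expected profit = 137/10 − 10 = 37/10 ≈ $3.70

$3.70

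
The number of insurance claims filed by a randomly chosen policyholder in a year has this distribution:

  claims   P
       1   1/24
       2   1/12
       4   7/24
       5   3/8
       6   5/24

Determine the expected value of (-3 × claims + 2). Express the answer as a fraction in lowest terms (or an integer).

-23/2

E[-3x+2] = (1/24)·(-1) + (1/12)·(-4) + (7/24)·(-10) + (3/8)·(-13) + (5/24)·(-16)
     = -23/2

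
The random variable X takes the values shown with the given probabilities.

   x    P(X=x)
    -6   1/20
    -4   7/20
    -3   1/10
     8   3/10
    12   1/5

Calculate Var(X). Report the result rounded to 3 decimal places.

48.460

E[X] = (1/20)·(-6) + (7/20)·(-4) + (1/10)·(-3) + (3/10)·8 + (1/5)·12 = 14/5
E[X²] = (1/20)·36 + (7/20)·16 + (1/10)·9 + (3/10)·64 + (1/5)·144 = 563/10
Var(X) = 563/10 − (14/5)² = 2423/50 ≈ 48.460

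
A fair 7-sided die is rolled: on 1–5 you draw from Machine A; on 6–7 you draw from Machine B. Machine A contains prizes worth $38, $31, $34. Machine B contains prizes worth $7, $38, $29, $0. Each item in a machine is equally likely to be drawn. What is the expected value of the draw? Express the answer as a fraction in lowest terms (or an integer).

626/21 dollars

E[X | Machine A] = (38 + 31 + 34)/3 = 103/3
E[X | Machine B] = (7 + 38 + 29 + 0)/4 = 37/2
E[X] = (5/7)·103/3 + (2/7)·37/2 = 626/21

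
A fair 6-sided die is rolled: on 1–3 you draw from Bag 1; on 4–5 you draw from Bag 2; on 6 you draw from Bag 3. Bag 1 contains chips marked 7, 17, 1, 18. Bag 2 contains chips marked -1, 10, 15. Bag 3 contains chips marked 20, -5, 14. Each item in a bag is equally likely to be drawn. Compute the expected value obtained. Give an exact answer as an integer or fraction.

E[X | Bag 1] = (7 + 17 + 1 + 18)/4 = 43/4
E[X | Bag 2] = (-1 + 10 + 15)/3 = 8
E[X | Bag 3] = (20 − 5 + 14)/3 = 29/3
E[X] = (1/2)·43/4 + (1/3)·8 + (1/6)·29/3 = 695/72

695/72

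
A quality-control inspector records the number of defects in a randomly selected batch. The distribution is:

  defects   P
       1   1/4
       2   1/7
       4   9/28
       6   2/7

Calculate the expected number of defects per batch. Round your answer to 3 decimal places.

3.536

E[X] = (1/4)·1 + (1/7)·2 + (9/28)·4 + (2/7)·6
     = 99/28 ≈ 3.536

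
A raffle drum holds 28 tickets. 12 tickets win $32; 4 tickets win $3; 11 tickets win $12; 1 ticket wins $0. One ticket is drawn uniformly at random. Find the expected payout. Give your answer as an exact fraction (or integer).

132/7 dollars

E[payout] = (12/28)·32 + (4/28)·3 + (11/28)·12 + (1/28)·0 = 132/7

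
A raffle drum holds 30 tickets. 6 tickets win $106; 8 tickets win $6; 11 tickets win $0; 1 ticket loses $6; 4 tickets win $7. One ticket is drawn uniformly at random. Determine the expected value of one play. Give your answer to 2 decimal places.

$23.53

E[payout] = (6/30)·106 + (8/30)·6 + (11/30)·0 + (1/30)·(-6) + (4/30)·7 = 353/15
≈ $23.53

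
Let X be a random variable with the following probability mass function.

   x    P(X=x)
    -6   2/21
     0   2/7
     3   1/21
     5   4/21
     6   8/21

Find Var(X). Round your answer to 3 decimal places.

14.440

E[X] = (2/21)·(-6) + (2/7)·0 + (1/21)·3 + (4/21)·5 + (8/21)·6 = 59/21
E[X²] = (2/21)·36 + (2/7)·0 + (1/21)·9 + (4/21)·25 + (8/21)·36 = 67/3
Var(X) = 67/3 − (59/21)² = 6368/441 ≈ 14.440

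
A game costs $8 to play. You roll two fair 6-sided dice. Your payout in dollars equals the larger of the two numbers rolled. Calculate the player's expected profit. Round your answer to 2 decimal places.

Distribution of the larger of the two numbers rolled: 1 w.p. 1/36, 2 w.p. 1/12, 3 w.p. 5/36, 4 w.p. 7/36, 5 w.p. 1/4, 6 w.p. 11/36
E[payout] = (1/36)·1 + (1/12)·2 + (5/36)·3 + (7/36)·4 + (1/4)·5 + (11/36)·6 = 161/36
Expected profit = 161/36 − 8 = -127/36 ≈ -$3.53

-$3.53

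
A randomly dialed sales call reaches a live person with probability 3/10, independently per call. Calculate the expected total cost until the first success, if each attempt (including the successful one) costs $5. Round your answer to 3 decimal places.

E[#attempts] = 1/p = 10/3; E[cost] = 5·10/3 = 50/3.
≈ 16.667

$16.667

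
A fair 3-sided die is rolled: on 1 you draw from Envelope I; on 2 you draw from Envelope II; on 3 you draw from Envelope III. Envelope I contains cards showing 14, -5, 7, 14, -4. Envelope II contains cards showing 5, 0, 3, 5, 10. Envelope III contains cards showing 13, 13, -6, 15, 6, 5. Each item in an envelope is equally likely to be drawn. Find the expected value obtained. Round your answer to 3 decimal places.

E[X | Envelope I] = (14 − 5 + 7 + 14 − 4)/5 = 26/5
E[X | Envelope II] = (5 + 0 + 3 + 5 + 10)/5 = 23/5
E[X | Envelope III] = (13 + 13 − 6 + 15 + 6 + 5)/6 = 23/3
E[X] = (1/3)·26/5 + (1/3)·23/5 + (1/3)·23/3 = 262/45 ≈ 5.822

5.822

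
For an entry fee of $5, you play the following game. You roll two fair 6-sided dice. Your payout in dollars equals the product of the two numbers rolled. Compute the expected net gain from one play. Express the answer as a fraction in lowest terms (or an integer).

Distribution of the product of the two numbers rolled: 1 w.p. 1/36, 2 w.p. 1/18, 3 w.p. 1/18, 4 w.p. 1/12, 5 w.p. 1/18, 6 w.p. 1/9, …
E[payout] = (1/36)·1 + (1/18)·2 + (1/18)·3 + (1/12)·4 + (1/18)·5 + (1/9)·6 + (1/18)·8 + (1/36)·9 + (1/18)·10 + (1/9)·12 + (1/18)·15 + (1/36)·16 + (1/18)·18 + (1/18)·20 + (1/18)·24 + (1/36)·25 + (1/18)·30 + (1/36)·36 = 49/4
Expected profit = 49/4 − 5 = 29/4

29/4 dollars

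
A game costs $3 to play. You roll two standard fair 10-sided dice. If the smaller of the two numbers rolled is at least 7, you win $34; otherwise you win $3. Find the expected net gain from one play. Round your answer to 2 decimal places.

$4.96

E[payout] = (21/25)·3 + (4/25)·34 = 199/25
Expected profit = 199/25 − 3 = 124/25 ≈ $4.96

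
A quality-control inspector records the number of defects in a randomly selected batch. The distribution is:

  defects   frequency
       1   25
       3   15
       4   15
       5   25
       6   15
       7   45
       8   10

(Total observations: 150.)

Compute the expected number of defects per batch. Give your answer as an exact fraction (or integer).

74/15

Total = 150, so P(defects=1) = 25/150, etc.
E[X] = (1/6)·1 + (1/10)·3 + (1/10)·4 + (1/6)·5 + (1/10)·6 + (3/10)·7 + (1/15)·8
     = 74/15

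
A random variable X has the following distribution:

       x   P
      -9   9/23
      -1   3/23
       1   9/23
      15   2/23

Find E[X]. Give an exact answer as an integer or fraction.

-45/23

E[X] = (9/23)·(-9) + (3/23)·(-1) + (9/23)·1 + (2/23)·15
     = -45/23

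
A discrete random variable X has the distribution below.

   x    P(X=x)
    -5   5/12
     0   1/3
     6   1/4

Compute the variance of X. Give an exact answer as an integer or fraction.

E[X] = (5/12)·(-5) + (1/3)·0 + (1/4)·6 = -7/12
E[X²] = (5/12)·25 + (1/3)·0 + (1/4)·36 = 233/12
Var(X) = 233/12 − (-7/12)² = 2747/144

2747/144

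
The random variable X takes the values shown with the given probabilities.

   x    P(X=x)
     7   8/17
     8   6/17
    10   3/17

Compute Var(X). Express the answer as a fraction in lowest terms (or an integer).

E[X] = (8/17)·7 + (6/17)·8 + (3/17)·10 = 134/17
E[X²] = (8/17)·49 + (6/17)·64 + (3/17)·100 = 1076/17
Var(X) = 1076/17 − (134/17)² = 336/289

336/289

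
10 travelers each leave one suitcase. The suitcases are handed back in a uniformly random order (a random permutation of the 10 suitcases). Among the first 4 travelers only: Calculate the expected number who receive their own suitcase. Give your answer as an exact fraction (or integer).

Let Xᵢ = 1 if person i gets their own suitcase. For each i, P(Xᵢ=1) = 1/10.
By linearity of expectation, E[X₁+…+X_4] = 4·(1/10) = 2/5.

2/5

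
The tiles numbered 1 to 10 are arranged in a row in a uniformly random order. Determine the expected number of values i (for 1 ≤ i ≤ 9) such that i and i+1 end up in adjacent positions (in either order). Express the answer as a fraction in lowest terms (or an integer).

For each i ∈ {1,…,9}, let Xᵢ = 1 if i and i+1 are adjacent. P(Xᵢ=1) = 2·(10−1)!/10! = 2/10.
By linearity, E[ΣXᵢ] = (9)·(2/10) = 9/5.

9/5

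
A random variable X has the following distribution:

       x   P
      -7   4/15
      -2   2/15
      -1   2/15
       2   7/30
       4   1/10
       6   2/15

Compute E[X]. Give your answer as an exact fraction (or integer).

E[X] = (4/15)·(-7) + (2/15)·(-2) + (2/15)·(-1) + (7/30)·2 + (1/10)·4 + (2/15)·6
     = -3/5

-3/5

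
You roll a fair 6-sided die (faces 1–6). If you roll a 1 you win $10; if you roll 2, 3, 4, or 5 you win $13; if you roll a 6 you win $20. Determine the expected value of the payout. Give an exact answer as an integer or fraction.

E[payout] = (1/6)·10 + (2/3)·13 + (1/6)·20 = 41/3

41/3 dollars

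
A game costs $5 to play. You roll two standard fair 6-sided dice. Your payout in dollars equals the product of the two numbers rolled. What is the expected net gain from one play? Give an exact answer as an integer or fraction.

Distribution of the product of the two numbers rolled: 1 w.p. 1/36, 2 w.p. 1/18, 3 w.p. 1/18, 4 w.p. 1/12, 5 w.p. 1/18, 6 w.p. 1/9, …
E[payout] = (1/36)·1 + (1/18)·2 + (1/18)·3 + (1/12)·4 + (1/18)·5 + (1/9)·6 + (1/18)·8 + (1/36)·9 + (1/18)·10 + (1/9)·12 + (1/18)·15 + (1/36)·16 + (1/18)·18 + (1/18)·20 + (1/18)·24 + (1/36)·25 + (1/18)·30 + (1/36)·36 = 49/4
Expected profit = 49/4 − 5 = 29/4

29/4 dollars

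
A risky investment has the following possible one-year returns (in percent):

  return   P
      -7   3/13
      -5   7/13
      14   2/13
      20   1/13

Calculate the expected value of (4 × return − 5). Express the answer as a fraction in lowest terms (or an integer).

-97/13

E[4x-5] = (3/13)·(-33) + (7/13)·(-25) + (2/13)·51 + (1/13)·75
     = -97/13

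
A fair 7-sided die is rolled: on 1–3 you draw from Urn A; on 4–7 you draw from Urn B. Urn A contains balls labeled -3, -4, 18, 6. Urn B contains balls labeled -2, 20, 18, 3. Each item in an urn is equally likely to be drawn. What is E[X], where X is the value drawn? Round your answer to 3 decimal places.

E[X | Urn A] = (-3 − 4 + 18 + 6)/4 = 17/4
E[X | Urn B] = (-2 + 20 + 18 + 3)/4 = 39/4
E[X] = (3/7)·17/4 + (4/7)·39/4 = 207/28 ≈ 7.393

7.393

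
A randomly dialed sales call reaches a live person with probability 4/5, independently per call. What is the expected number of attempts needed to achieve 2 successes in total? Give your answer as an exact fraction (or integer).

5/2

By linearity (sum of 2 independent geometric waits), E[trials] = 2/p = 2/(4/5) = 5/2.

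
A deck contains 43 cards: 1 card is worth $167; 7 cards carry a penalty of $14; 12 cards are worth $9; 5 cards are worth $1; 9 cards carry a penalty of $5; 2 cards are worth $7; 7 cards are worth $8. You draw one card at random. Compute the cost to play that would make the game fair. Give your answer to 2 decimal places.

E[payout] = (1/43)·167 + (7/43)·(-14) + (12/43)·9 + (5/43)·1 + (9/43)·(-5) + (2/43)·7 + (7/43)·8 = 207/43
Fair fee = E[payout] = 207/43 ≈ $4.81

$4.81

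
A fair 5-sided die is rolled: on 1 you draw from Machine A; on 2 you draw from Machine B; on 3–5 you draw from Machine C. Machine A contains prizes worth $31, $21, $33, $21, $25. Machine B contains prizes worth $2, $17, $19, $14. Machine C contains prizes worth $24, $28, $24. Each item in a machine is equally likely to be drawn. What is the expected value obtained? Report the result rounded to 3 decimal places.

E[X | Machine A] = (31 + 21 + 33 + 21 + 25)/5 = 131/5
E[X | Machine B] = (2 + 17 + 19 + 14)/4 = 13
E[X | Machine C] = (24 + 28 + 24)/3 = 76/3
E[X] = (1/5)·131/5 + (1/5)·13 + (3/5)·76/3 = 576/25 ≈ 23.040

$23.040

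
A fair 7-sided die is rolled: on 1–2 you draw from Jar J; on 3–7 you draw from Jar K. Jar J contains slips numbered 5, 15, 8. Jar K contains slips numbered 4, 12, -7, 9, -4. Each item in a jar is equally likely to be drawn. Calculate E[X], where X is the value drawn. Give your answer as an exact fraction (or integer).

14/3

E[X | Jar J] = (5 + 15 + 8)/3 = 28/3
E[X | Jar K] = (4 + 12 − 7 + 9 − 4)/5 = 14/5
E[X] = (2/7)·28/3 + (5/7)·14/5 = 14/3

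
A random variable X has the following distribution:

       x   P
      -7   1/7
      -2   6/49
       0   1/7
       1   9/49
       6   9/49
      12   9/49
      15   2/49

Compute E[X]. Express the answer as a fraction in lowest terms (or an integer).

E[X] = (1/7)·(-7) + (6/49)·(-2) + (1/7)·0 + (9/49)·1 + (9/49)·6 + (9/49)·12 + (2/49)·15
     = 20/7

20/7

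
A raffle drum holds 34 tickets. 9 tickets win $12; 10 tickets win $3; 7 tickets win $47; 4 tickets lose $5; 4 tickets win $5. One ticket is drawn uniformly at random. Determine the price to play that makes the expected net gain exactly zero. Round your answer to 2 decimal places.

$13.74

E[payout] = (9/34)·12 + (10/34)·3 + (7/34)·47 + (4/34)·(-5) + (4/34)·5 = 467/34
Fair fee = E[payout] = 467/34 ≈ $13.74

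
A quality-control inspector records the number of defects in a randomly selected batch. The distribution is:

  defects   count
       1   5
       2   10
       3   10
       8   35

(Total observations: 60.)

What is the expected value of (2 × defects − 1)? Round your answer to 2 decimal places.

Total = 60, so P(defects=1) = 5/60, etc.
E[2x-1] = (1/12)·1 + (1/6)·3 + (1/6)·5 + (7/12)·15
     = 61/6 ≈ 10.17

10.17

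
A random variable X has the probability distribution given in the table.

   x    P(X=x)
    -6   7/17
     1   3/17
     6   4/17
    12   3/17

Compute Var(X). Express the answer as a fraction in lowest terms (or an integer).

E[X] = (7/17)·(-6) + (3/17)·1 + (4/17)·6 + (3/17)·12 = 21/17
E[X²] = (7/17)·36 + (3/17)·1 + (4/17)·36 + (3/17)·144 = 831/17
Var(X) = 831/17 − (21/17)² = 13686/289

13686/289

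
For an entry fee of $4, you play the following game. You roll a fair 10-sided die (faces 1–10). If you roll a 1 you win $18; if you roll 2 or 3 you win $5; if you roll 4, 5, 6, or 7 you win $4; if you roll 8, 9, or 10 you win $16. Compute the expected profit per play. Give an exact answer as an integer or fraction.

E[payout] = (2/5)·4 + (1/5)·5 + (3/10)·16 + (1/10)·18 = 46/5
Expected profit = 46/5 − 4 = 26/5

26/5 dollars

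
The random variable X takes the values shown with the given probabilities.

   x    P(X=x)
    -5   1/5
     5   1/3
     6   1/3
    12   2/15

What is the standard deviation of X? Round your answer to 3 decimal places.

E[X] = 64/15, E[X²] = 668/15
Var(X) = E[X²] − (E[X])² = 668/15 − 4096/225 = 5924/225
SD(X) = √(5924/225) ≈ 5.131

5.131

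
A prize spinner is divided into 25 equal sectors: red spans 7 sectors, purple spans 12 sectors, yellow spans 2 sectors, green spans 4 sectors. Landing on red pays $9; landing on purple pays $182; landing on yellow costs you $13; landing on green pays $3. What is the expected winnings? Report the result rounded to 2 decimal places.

E[payout] = (7/25)·9 + (12/25)·182 + (2/25)·(-13) + (4/25)·3 = 2233/25
≈ $89.32

$89.32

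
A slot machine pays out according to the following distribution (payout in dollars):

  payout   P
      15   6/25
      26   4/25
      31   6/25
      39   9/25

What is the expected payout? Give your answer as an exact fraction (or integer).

731/25 dollars

E[X] = (6/25)·15 + (4/25)·26 + (6/25)·31 + (9/25)·39
     = 731/25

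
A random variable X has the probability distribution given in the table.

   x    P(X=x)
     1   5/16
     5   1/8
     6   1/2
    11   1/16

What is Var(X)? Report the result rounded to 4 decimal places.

7.6094

E[X] = (5/16)·1 + (1/8)·5 + (1/2)·6 + (1/16)·11 = 37/8
E[X²] = (5/16)·1 + (1/8)·25 + (1/2)·36 + (1/16)·121 = 29
Var(X) = 29 − (37/8)² = 487/64 ≈ 7.6094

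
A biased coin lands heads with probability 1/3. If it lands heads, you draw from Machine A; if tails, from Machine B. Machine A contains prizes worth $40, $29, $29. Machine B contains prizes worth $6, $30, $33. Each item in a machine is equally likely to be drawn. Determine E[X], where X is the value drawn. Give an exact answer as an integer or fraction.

236/9 dollars

E[X | Machine A] = (40 + 29 + 29)/3 = 98/3
E[X | Machine B] = (6 + 30 + 33)/3 = 23
E[X] = (1/3)·98/3 + (2/3)·23 = 236/9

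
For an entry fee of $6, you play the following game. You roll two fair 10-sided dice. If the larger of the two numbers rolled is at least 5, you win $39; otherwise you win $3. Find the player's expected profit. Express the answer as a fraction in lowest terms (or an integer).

E[payout] = (4/25)·3 + (21/25)·39 = 831/25
Expected profit = 831/25 − 6 = 681/25

681/25 dollars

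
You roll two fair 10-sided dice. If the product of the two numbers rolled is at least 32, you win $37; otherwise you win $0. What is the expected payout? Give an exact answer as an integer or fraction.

1443/100 dollars

E[payout] = (61/100)·0 + (39/100)·37 = 1443/100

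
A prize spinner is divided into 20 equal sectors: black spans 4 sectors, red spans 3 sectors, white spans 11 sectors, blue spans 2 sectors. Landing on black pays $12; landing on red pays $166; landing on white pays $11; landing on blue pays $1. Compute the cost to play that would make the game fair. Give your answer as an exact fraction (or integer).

E[payout] = (4/20)·12 + (3/20)·166 + (11/20)·11 + (2/20)·1 = 669/20
Fair fee = E[payout] = 669/20

669/20 dollars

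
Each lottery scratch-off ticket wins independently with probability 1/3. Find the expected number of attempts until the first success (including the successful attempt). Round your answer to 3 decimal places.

For a geometric distribution, E[trials] = 1/p = 1/(1/3) = 3.
≈ 3.000

3.000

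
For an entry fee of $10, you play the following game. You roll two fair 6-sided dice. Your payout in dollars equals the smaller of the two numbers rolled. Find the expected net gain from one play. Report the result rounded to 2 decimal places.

Distribution of the smaller of the two numbers rolled: 1 w.p. 11/36, 2 w.p. 1/4, 3 w.p. 7/36, 4 w.p. 5/36, 5 w.p. 1/12, 6 w.p. 1/36
E[payout] = (11/36)·1 + (1/4)·2 + (7/36)·3 + (5/36)·4 + (1/12)·5 + (1/36)·6 = 91/36
Expected profit = 91/36 − 10 = -269/36 ≈ -$7.47

-$7.47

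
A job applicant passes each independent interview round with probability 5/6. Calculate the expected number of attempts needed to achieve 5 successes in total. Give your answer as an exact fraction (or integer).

6

By linearity (sum of 5 independent geometric waits), E[trials] = 5/p = 5/(5/6) = 6.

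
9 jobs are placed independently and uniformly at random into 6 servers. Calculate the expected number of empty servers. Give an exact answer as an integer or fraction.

1953125/1679616

Let Xⱼ=1 if server j is empty. P(Xⱼ=1) = ((6-1)/6)^9 = 1953125/10077696.
By linearity, E[#empty] = 6·1953125/10077696 = 1953125/1679616.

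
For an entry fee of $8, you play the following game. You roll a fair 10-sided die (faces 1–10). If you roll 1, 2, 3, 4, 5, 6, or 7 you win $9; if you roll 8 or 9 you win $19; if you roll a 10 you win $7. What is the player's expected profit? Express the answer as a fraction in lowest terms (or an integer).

E[payout] = (1/10)·7 + (7/10)·9 + (1/5)·19 = 54/5
Expected profit = 54/5 − 8 = 14/5

14/5 dollars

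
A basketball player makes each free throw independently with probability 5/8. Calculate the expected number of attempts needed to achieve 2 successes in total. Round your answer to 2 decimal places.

3.20

By linearity (sum of 2 independent geometric waits), E[trials] = 2/p = 2/(5/8) = 16/5.
≈ 3.20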